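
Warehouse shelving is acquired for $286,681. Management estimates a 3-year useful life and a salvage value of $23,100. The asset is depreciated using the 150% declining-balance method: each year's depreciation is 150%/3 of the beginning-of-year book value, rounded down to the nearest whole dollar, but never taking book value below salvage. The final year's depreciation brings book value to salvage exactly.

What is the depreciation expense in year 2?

$71,670

Depreciable base = $286,681 − $23,100 = $263,581.
Year 1: ⌊$286,681 × 150%/3⌋ = $143,340. Book value $143,341.
Year 2: ⌊$143,341 × 150%/3⌋ = $71,670. Book value $71,671.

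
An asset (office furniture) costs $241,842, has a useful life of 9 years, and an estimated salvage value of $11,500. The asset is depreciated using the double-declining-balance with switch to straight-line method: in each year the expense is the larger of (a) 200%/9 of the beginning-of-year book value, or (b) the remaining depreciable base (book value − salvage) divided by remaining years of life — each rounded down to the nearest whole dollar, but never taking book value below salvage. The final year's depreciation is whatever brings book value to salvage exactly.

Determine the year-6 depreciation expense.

Depreciable base = $241,842 − $11,500 = $230,342.
Year 1: DB = ⌊$241,842 × 200%/9⌋ = $53,742; SL = ⌊$230,342/9⌋ = $25,593 → take DB $53,742. Book value $188,100.
Year 2: DB = ⌊$188,100 × 200%/9⌋ = $41,800; SL = ⌊$176,600/8⌋ = $22,075 → take DB $41,800. Book value $146,300.
Year 3: DB = ⌊$146,300 × 200%/9⌋ = $32,511; SL = ⌊$134,800/7⌋ = $19,257 → take DB $32,511. Book value $113,789.
Year 4: DB = ⌊$113,789 × 200%/9⌋ = $25,286; SL = ⌊$102,289/6⌋ = $17,048 → take DB $25,286. Book value $88,503.
Year 5: DB = ⌊$88,503 × 200%/9⌋ = $19,667; SL = ⌊$77,003/5⌋ = $15,400 → take DB $19,667. Book value $68,836.
Year 6: DB = ⌊$68,836 × 200%/9⌋ = $15,296; SL = ⌊$57,336/4⌋ = $14,334 → take DB $15,296. Book value $53,540.

$15,296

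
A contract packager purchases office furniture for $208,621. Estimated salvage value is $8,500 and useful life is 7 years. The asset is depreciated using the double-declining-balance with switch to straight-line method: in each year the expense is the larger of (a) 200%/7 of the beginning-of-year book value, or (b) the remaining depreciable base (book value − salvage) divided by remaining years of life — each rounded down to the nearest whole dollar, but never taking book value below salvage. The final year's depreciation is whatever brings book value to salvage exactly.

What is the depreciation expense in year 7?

$15,146

Depreciable base = $208,621 − $8,500 = $200,121.
Year 1: DB = ⌊$208,621 × 200%/7⌋ = $59,606; SL = ⌊$200,121/7⌋ = $28,588 → take DB $59,606. Book value $149,015.
Year 2: DB = ⌊$149,015 × 200%/7⌋ = $42,575; SL = ⌊$140,515/6⌋ = $23,419 → take DB $42,575. Book value $106,440.
Year 3: DB = ⌊$106,440 × 200%/7⌋ = $30,411; SL = ⌊$97,940/5⌋ = $19,588 → take DB $30,411. Book value $76,029.
Year 4: DB = ⌊$76,029 × 200%/7⌋ = $21,722; SL = ⌊$67,529/4⌋ = $16,882 → take DB $21,722. Book value $54,307.
Year 5: DB = ⌊$54,307 × 200%/7⌋ = $15,516; SL = ⌊$45,807/3⌋ = $15,269 → take DB $15,516. Book value $38,791.
Year 6: DB = ⌊$38,791 × 200%/7⌋ = $11,083; SL = ⌊$30,291/2⌋ = $15,145 → take SL $15,145. Book value $23,646.
Year 7 (final): $23,646 − $8,500 = $15,146. Book value $8,500.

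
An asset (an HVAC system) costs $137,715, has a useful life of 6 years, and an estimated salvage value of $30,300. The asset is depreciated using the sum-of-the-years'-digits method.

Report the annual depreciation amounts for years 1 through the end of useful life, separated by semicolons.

Depreciable base = $137,715 − $30,300 = $107,415.
Sum of the years' digits = 6+5+4+3+2+1 = 21.
Year 1: $107,415 × 6/21 = $30,690. Book value $107,025.
Year 2: $107,415 × 5/21 = $25,575. Book value $81,450.
Year 3: $107,415 × 4/21 = $20,460. Book value $60,990.
Year 4: $107,415 × 3/21 = $15,345. Book value $45,645.
Year 5: $107,415 × 2/21 = $10,230. Book value $35,415.
Year 6: $107,415 × 1/21 = $5,115. Book value $30,300.

$30,690; $25,575; $20,460; $15,345; $10,230; $5,115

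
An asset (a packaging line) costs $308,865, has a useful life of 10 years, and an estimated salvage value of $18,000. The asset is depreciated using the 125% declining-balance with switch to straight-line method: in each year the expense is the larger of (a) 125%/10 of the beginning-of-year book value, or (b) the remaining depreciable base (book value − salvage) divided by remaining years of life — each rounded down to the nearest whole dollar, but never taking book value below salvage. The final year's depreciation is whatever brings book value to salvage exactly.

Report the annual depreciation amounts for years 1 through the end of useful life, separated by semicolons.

Depreciable base = $308,865 − $18,000 = $290,865.
Year 1: DB = ⌊$308,865 × 125%/10⌋ = $38,608; SL = ⌊$290,865/10⌋ = $29,086 → take DB $38,608. Book value $270,257.
Year 2: DB = ⌊$270,257 × 125%/10⌋ = $33,782; SL = ⌊$252,257/9⌋ = $28,028 → take DB $33,782. Book value $236,475.
Year 3: DB = ⌊$236,475 × 125%/10⌋ = $29,559; SL = ⌊$218,475/8⌋ = $27,309 → take DB $29,559. Book value $206,916.
Year 4: DB = ⌊$206,916 × 125%/10⌋ = $25,864; SL = ⌊$188,916/7⌋ = $26,988 → take SL $26,988. Book value $179,928.
Year 5: DB = ⌊$179,928 × 125%/10⌋ = $22,491; SL = ⌊$161,928/6⌋ = $26,988 → take SL $26,988. Book value $152,940.
Year 6: DB = ⌊$152,940 × 125%/10⌋ = $19,117; SL = ⌊$134,940/5⌋ = $26,988 → take SL $26,988. Book value $125,952.
Year 7: DB = ⌊$125,952 × 125%/10⌋ = $15,744; SL = ⌊$107,952/4⌋ = $26,988 → take SL $26,988. Book value $98,964.
Year 8: DB = ⌊$98,964 × 125%/10⌋ = $12,370; SL = ⌊$80,964/3⌋ = $26,988 → take SL $26,988. Book value $71,976.
Year 9: DB = ⌊$71,976 × 125%/10⌋ = $8,997; SL = ⌊$53,976/2⌋ = $26,988 → take SL $26,988. Book value $44,988.
Year 10 (final): $44,988 − $18,000 = $26,988. Book value $18,000.

$38,608; $33,782; $29,559; $26,988; $26,988; $26,988; $26,988; $26,988; $26,988; $26,988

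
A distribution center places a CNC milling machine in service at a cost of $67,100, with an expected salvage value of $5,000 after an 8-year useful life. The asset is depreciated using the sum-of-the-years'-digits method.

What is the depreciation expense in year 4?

Depreciable base = $67,100 − $5,000 = $62,100.
Sum of the years' digits = 8+7+6+5+4+3+2+1 = 36.
Year 1: $62,100 × 8/36 = $13,800. Book value $53,300.
Year 2: $62,100 × 7/36 = $12,075. Book value $41,225.
Year 3: $62,100 × 6/36 = $10,350. Book value $30,875.
Year 4: $62,100 × 5/36 = $8,625. Book value $22,250.

$8,625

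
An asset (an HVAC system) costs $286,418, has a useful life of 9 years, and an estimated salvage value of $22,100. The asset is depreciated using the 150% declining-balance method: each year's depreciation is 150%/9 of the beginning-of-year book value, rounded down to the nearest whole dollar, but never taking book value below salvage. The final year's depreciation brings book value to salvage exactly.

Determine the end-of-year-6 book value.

Depreciable base = $286,418 − $22,100 = $264,318.
Year 1: ⌊$286,418 × 150%/9⌋ = $47,736. Book value $238,682.
Year 2: ⌊$238,682 × 150%/9⌋ = $39,780. Book value $198,902.
Year 3: ⌊$198,902 × 150%/9⌋ = $33,150. Book value $165,752.
Year 4: ⌊$165,752 × 150%/9⌋ = $27,625. Book value $138,127.
Year 5: ⌊$138,127 × 150%/9⌋ = $23,021. Book value $115,106.
Year 6: ⌊$115,106 × 150%/9⌋ = $19,184. Book value $95,922.

$95,922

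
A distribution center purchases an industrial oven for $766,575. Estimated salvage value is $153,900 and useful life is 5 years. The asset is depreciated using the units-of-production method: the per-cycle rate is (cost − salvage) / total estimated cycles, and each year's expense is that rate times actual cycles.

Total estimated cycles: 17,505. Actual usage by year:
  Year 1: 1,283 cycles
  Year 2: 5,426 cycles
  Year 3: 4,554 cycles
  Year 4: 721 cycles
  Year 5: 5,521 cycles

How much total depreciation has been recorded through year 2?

$234,815

Depreciable base = $766,575 − $153,900 = $612,675.
Rate = $612,675 / 17,505 cycles = $35 per cycle.
Year 1: 1,283 × $35 = $44,905. Book value $721,670.
Year 2: 5,426 × $35 = $189,910. Book value $531,760.
Accumulated through year 2 = $766,575 − $531,760 = $234,815.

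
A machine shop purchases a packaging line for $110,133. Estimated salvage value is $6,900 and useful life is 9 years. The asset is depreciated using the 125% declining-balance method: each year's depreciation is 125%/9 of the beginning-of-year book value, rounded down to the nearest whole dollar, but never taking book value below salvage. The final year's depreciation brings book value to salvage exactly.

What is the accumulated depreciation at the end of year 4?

$49,576

Depreciable base = $110,133 − $6,900 = $103,233.
Year 1: ⌊$110,133 × 125%/9⌋ = $15,296. Book value $94,837.
Year 2: ⌊$94,837 × 125%/9⌋ = $13,171. Book value $81,666.
Year 3: ⌊$81,666 × 125%/9⌋ = $11,342. Book value $70,324.
Year 4: ⌊$70,324 × 125%/9⌋ = $9,767. Book value $60,557.
Accumulated through year 4 = $110,133 − $60,557 = $49,576.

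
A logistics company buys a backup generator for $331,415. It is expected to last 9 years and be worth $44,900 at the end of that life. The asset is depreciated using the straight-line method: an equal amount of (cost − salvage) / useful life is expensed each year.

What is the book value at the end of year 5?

$172,240

Depreciable base = $331,415 − $44,900 = $286,515.
Annual expense = $286,515 / 9 = $31,835.
End of year 1: book value $299,580.
End of year 2: book value $267,745.
End of year 3: book value $235,910.
End of year 4: book value $204,075.
End of year 5: book value $172,240.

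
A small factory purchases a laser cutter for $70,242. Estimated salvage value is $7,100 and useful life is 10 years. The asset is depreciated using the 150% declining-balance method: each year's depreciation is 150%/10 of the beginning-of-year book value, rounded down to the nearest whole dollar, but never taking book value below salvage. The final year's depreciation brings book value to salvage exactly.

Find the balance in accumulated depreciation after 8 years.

$51,100

Depreciable base = $70,242 − $7,100 = $63,142.
Year 1: ⌊$70,242 × 150%/10⌋ = $10,536. Book value $59,706.
Year 2: ⌊$59,706 × 150%/10⌋ = $8,955. Book value $50,751.
Year 3: ⌊$50,751 × 150%/10⌋ = $7,612. Book value $43,139.
Year 4: ⌊$43,139 × 150%/10⌋ = $6,470. Book value $36,669.
Year 5: ⌊$36,669 × 150%/10⌋ = $5,500. Book value $31,169.
Year 6: ⌊$31,169 × 150%/10⌋ = $4,675. Book value $26,494.
Year 7: ⌊$26,494 × 150%/10⌋ = $3,974. Book value $22,520.
Year 8: ⌊$22,520 × 150%/10⌋ = $3,378. Book value $19,142.
Accumulated through year 8 = $70,242 − $19,142 = $51,100.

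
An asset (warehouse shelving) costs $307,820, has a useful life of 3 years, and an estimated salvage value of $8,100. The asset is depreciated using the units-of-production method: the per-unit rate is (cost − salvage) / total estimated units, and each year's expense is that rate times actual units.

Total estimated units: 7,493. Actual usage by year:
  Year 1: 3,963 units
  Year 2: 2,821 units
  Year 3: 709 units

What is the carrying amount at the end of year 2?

Depreciable base = $307,820 − $8,100 = $299,720.
Rate = $299,720 / 7,493 units = $40 per unit.
Year 1: 3,963 × $40 = $158,520. Book value $149,300.
Year 2: 2,821 × $40 = $112,840. Book value $36,460.

$36,460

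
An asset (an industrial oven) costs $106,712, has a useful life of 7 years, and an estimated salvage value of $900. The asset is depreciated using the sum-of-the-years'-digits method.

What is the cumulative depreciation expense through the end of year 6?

Depreciable base = $106,712 − $900 = $105,812.
Sum of the years' digits = 7+6+5+4+3+2+1 = 28.
Year 1: $105,812 × 7/28 = $26,453. Book value $80,259.
Year 2: $105,812 × 6/28 = $22,674. Book value $57,585.
Year 3: $105,812 × 5/28 = $18,895. Book value $38,690.
Year 4: $105,812 × 4/28 = $15,116. Book value $23,574.
Year 5: $105,812 × 3/28 = $11,337. Book value $12,237.
Year 6: $105,812 × 2/28 = $7,558. Book value $4,679.
Accumulated through year 6 = $106,712 − $4,679 = $102,033.

$102,033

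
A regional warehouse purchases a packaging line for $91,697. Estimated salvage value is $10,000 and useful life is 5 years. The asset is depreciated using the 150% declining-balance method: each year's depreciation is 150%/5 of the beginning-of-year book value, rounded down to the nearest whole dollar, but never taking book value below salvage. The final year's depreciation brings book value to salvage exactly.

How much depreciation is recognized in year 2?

$19,256

Depreciable base = $91,697 − $10,000 = $81,697.
Year 1: ⌊$91,697 × 150%/5⌋ = $27,509. Book value $64,188.
Year 2: ⌊$64,188 × 150%/5⌋ = $19,256. Book value $44,932.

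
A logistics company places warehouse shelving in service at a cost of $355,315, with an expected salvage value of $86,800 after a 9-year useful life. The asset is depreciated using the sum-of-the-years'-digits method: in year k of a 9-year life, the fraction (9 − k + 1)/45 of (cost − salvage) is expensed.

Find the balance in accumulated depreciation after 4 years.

Depreciable base = $355,315 − $86,800 = $268,515.
Sum of the years' digits = 9+8+7+6+5+4+3+2+1 = 45.
Year 1: $268,515 × 9/45 = $53,703. Book value $301,612.
Year 2: $268,515 × 8/45 = $47,736. Book value $253,876.
Year 3: $268,515 × 7/45 = $41,769. Book value $212,107.
Year 4: $268,515 × 6/45 = $35,802. Book value $176,305.
Accumulated through year 4 = $355,315 − $176,305 = $179,010.

$179,010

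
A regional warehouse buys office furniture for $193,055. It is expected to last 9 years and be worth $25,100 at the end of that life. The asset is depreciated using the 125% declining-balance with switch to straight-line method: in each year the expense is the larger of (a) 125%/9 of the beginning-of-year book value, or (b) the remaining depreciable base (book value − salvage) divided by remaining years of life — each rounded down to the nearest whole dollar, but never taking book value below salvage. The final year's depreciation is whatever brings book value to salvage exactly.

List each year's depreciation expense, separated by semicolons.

$26,813; $23,089; $19,882; $17,120; $16,210; $16,210; $16,210; $16,210; $16,211

Depreciable base = $193,055 − $25,100 = $167,955.
Year 1: DB = ⌊$193,055 × 125%/9⌋ = $26,813; SL = ⌊$167,955/9⌋ = $18,661 → take DB $26,813. Book value $166,242.
Year 2: DB = ⌊$166,242 × 125%/9⌋ = $23,089; SL = ⌊$141,142/8⌋ = $17,642 → take DB $23,089. Book value $143,153.
Year 3: DB = ⌊$143,153 × 125%/9⌋ = $19,882; SL = ⌊$118,053/7⌋ = $16,864 → take DB $19,882. Book value $123,271.
Year 4: DB = ⌊$123,271 × 125%/9⌋ = $17,120; SL = ⌊$98,171/6⌋ = $16,361 → take DB $17,120. Book value $106,151.
Year 5: DB = ⌊$106,151 × 125%/9⌋ = $14,743; SL = ⌊$81,051/5⌋ = $16,210 → take SL $16,210. Book value $89,941.
Year 6: DB = ⌊$89,941 × 125%/9⌋ = $12,491; SL = ⌊$64,841/4⌋ = $16,210 → take SL $16,210. Book value $73,731.
Year 7: DB = ⌊$73,731 × 125%/9⌋ = $10,240; SL = ⌊$48,631/3⌋ = $16,210 → take SL $16,210. Book value $57,521.
Year 8: DB = ⌊$57,521 × 125%/9⌋ = $7,989; SL = ⌊$32,421/2⌋ = $16,210 → take SL $16,210. Book value $41,311.
Year 9 (final): $41,311 − $25,100 = $16,211. Book value $25,100.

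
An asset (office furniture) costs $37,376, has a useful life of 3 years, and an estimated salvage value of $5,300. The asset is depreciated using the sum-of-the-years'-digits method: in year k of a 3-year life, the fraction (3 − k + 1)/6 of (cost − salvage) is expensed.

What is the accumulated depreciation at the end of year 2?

Depreciable base = $37,376 − $5,300 = $32,076.
Sum of the years' digits = 3+2+1 = 6.
Year 1: $32,076 × 3/6 = $16,038. Book value $21,338.
Year 2: $32,076 × 2/6 = $10,692. Book value $10,646.
Accumulated through year 2 = $37,376 − $10,646 = $26,730.

$26,730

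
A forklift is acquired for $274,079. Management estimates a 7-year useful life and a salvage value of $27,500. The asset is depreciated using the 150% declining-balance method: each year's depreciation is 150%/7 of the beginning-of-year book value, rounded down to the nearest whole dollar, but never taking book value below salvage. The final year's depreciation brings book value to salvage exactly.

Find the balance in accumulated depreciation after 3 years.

$141,134

Depreciable base = $274,079 − $27,500 = $246,579.
Year 1: ⌊$274,079 × 150%/7⌋ = $58,731. Book value $215,348.
Year 2: ⌊$215,348 × 150%/7⌋ = $46,146. Book value $169,202.
Year 3: ⌊$169,202 × 150%/7⌋ = $36,257. Book value $132,945.
Accumulated through year 3 = $274,079 − $132,945 = $141,134.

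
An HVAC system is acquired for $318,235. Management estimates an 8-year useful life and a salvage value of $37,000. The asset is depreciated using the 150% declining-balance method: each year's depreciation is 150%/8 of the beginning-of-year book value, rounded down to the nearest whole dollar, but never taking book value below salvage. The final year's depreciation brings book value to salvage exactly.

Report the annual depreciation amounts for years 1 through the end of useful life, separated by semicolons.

$59,669; $48,481; $39,390; $32,005; $26,004; $21,128; $17,167; $37,391

Depreciable base = $318,235 − $37,000 = $281,235.
Year 1: ⌊$318,235 × 150%/8⌋ = $59,669. Book value $258,566.
Year 2: ⌊$258,566 × 150%/8⌋ = $48,481. Book value $210,085.
Year 3: ⌊$210,085 × 150%/8⌋ = $39,390. Book value $170,695.
Year 4: ⌊$170,695 × 150%/8⌋ = $32,005. Book value $138,690.
Year 5: ⌊$138,690 × 150%/8⌋ = $26,004. Book value $112,686.
Year 6: ⌊$112,686 × 150%/8⌋ = $21,128. Book value $91,558.
Year 7: ⌊$91,558 × 150%/8⌋ = $17,167. Book value $74,391.
Year 8 (final): $74,391 − $37,000 = $37,391. Book value $37,000.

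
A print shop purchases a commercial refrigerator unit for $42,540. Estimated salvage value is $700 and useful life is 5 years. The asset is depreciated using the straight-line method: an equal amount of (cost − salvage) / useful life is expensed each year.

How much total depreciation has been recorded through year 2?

Depreciable base = $42,540 − $700 = $41,840.
Annual expense = $41,840 / 5 = $8,368.
End of year 1: book value $34,172.
End of year 2: book value $25,804.
Accumulated through year 2 = $42,540 − $25,804 = $16,736.

$16,736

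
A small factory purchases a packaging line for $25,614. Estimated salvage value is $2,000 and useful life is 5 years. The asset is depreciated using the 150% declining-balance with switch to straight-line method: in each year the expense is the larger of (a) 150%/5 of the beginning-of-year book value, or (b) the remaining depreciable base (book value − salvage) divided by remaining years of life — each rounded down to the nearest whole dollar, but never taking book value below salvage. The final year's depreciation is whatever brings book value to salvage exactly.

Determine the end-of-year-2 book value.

$12,551

Depreciable base = $25,614 − $2,000 = $23,614.
Year 1: DB = ⌊$25,614 × 150%/5⌋ = $7,684; SL = ⌊$23,614/5⌋ = $4,722 → take DB $7,684. Book value $17,930.
Year 2: DB = ⌊$17,930 × 150%/5⌋ = $5,379; SL = ⌊$15,930/4⌋ = $3,982 → take DB $5,379. Book value $12,551.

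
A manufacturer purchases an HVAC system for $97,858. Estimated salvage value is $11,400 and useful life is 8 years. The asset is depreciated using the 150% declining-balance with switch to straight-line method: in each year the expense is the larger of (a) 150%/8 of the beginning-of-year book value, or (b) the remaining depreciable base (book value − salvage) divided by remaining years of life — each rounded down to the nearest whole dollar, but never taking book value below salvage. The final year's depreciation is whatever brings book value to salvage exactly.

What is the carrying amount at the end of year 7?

Depreciable base = $97,858 − $11,400 = $86,458.
Year 1: DB = ⌊$97,858 × 150%/8⌋ = $18,348; SL = ⌊$86,458/8⌋ = $10,807 → take DB $18,348. Book value $79,510.
Year 2: DB = ⌊$79,510 × 150%/8⌋ = $14,908; SL = ⌊$68,110/7⌋ = $9,730 → take DB $14,908. Book value $64,602.
Year 3: DB = ⌊$64,602 × 150%/8⌋ = $12,112; SL = ⌊$53,202/6⌋ = $8,867 → take DB $12,112. Book value $52,490.
Year 4: DB = ⌊$52,490 × 150%/8⌋ = $9,841; SL = ⌊$41,090/5⌋ = $8,218 → take DB $9,841. Book value $42,649.
Year 5: DB = ⌊$42,649 × 150%/8⌋ = $7,996; SL = ⌊$31,249/4⌋ = $7,812 → take DB $7,996. Book value $34,653.
Year 6: DB = ⌊$34,653 × 150%/8⌋ = $6,497; SL = ⌊$23,253/3⌋ = $7,751 → take SL $7,751. Book value $26,902.
Year 7: DB = ⌊$26,902 × 150%/8⌋ = $5,044; SL = ⌊$15,502/2⌋ = $7,751 → take SL $7,751. Book value $19,151.

$19,151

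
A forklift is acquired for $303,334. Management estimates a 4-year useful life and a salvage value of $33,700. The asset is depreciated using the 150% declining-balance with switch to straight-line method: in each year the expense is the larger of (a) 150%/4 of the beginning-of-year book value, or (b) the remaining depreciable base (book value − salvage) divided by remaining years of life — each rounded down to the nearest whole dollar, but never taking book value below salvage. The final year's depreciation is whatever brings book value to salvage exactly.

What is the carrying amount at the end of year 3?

$74,057

Depreciable base = $303,334 − $33,700 = $269,634.
Year 1: DB = ⌊$303,334 × 150%/4⌋ = $113,750; SL = ⌊$269,634/4⌋ = $67,408 → take DB $113,750. Book value $189,584.
Year 2: DB = ⌊$189,584 × 150%/4⌋ = $71,094; SL = ⌊$155,884/3⌋ = $51,961 → take DB $71,094. Book value $118,490.
Year 3: DB = ⌊$118,490 × 150%/4⌋ = $44,433; SL = ⌊$84,790/2⌋ = $42,395 → take DB $44,433. Book value $74,057.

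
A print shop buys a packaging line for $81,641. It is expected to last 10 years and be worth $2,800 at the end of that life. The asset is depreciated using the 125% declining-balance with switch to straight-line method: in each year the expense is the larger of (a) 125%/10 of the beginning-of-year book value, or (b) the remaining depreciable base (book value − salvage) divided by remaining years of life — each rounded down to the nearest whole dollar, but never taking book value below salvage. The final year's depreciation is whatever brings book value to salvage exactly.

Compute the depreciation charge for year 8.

Depreciable base = $81,641 − $2,800 = $78,841.
Year 1: DB = ⌊$81,641 × 125%/10⌋ = $10,205; SL = ⌊$78,841/10⌋ = $7,884 → take DB $10,205. Book value $71,436.
Year 2: DB = ⌊$71,436 × 125%/10⌋ = $8,929; SL = ⌊$68,636/9⌋ = $7,626 → take DB $8,929. Book value $62,507.
Year 3: DB = ⌊$62,507 × 125%/10⌋ = $7,813; SL = ⌊$59,707/8⌋ = $7,463 → take DB $7,813. Book value $54,694.
Year 4: DB = ⌊$54,694 × 125%/10⌋ = $6,836; SL = ⌊$51,894/7⌋ = $7,413 → take SL $7,413. Book value $47,281.
Year 5: DB = ⌊$47,281 × 125%/10⌋ = $5,910; SL = ⌊$44,481/6⌋ = $7,413 → take SL $7,413. Book value $39,868.
Year 6: DB = ⌊$39,868 × 125%/10⌋ = $4,983; SL = ⌊$37,068/5⌋ = $7,413 → take SL $7,413. Book value $32,455.
Year 7: DB = ⌊$32,455 × 125%/10⌋ = $4,056; SL = ⌊$29,655/4⌋ = $7,413 → take SL $7,413. Book value $25,042.
Year 8: DB = ⌊$25,042 × 125%/10⌋ = $3,130; SL = ⌊$22,242/3⌋ = $7,414 → take SL $7,414. Book value $17,628.

$7,414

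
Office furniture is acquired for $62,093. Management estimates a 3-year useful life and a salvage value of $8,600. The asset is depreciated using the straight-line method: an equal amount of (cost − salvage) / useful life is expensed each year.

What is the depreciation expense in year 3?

$17,831

Depreciable base = $62,093 − $8,600 = $53,493.
Annual expense = $53,493 / 3 = $17,831.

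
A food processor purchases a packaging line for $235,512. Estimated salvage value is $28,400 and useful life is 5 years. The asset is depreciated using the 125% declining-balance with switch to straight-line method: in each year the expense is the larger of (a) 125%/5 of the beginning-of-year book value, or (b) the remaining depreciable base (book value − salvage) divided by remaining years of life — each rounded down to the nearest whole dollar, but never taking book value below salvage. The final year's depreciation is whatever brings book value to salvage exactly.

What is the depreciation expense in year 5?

Depreciable base = $235,512 − $28,400 = $207,112.
Year 1: DB = ⌊$235,512 × 125%/5⌋ = $58,878; SL = ⌊$207,112/5⌋ = $41,422 → take DB $58,878. Book value $176,634.
Year 2: DB = ⌊$176,634 × 125%/5⌋ = $44,158; SL = ⌊$148,234/4⌋ = $37,058 → take DB $44,158. Book value $132,476.
Year 3: DB = ⌊$132,476 × 125%/5⌋ = $33,119; SL = ⌊$104,076/3⌋ = $34,692 → take SL $34,692. Book value $97,784.
Year 4: DB = ⌊$97,784 × 125%/5⌋ = $24,446; SL = ⌊$69,384/2⌋ = $34,692 → take SL $34,692. Book value $63,092.
Year 5 (final): $63,092 − $28,400 = $34,692. Book value $28,400.

$34,692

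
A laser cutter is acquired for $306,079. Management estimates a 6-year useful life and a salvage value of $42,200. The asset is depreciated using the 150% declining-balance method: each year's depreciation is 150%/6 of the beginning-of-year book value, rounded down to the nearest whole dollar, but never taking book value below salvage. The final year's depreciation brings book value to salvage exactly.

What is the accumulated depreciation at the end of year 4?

Depreciable base = $306,079 − $42,200 = $263,879.
Year 1: ⌊$306,079 × 150%/6⌋ = $76,519. Book value $229,560.
Year 2: ⌊$229,560 × 150%/6⌋ = $57,390. Book value $172,170.
Year 3: ⌊$172,170 × 150%/6⌋ = $43,042. Book value $129,128.
Year 4: ⌊$129,128 × 150%/6⌋ = $32,282. Book value $96,846.
Accumulated through year 4 = $306,079 − $96,846 = $209,233.

$209,233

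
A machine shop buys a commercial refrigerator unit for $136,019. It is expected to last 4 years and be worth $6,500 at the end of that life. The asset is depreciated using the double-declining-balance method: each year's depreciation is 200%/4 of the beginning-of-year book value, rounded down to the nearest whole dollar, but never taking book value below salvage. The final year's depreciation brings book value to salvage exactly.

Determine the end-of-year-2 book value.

Depreciable base = $136,019 − $6,500 = $129,519.
Year 1: ⌊$136,019 × 200%/4⌋ = $68,009. Book value $68,010.
Year 2: ⌊$68,010 × 200%/4⌋ = $34,005. Book value $34,005.

$34,005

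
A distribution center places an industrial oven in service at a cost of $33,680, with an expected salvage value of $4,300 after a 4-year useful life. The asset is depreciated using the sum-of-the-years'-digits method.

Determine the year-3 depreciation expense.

$5,876

Depreciable base = $33,680 − $4,300 = $29,380.
Sum of the years' digits = 4+3+2+1 = 10.
Year 1: $29,380 × 4/10 = $11,752. Book value $21,928.
Year 2: $29,380 × 3/10 = $8,814. Book value $13,114.
Year 3: $29,380 × 2/10 = $5,876. Book value $7,238.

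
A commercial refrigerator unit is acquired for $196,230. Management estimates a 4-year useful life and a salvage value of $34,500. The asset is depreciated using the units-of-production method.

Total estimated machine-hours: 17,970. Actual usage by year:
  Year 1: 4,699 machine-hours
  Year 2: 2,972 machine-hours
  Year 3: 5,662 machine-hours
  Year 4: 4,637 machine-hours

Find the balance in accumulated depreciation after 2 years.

Depreciable base = $196,230 − $34,500 = $161,730.
Rate = $161,730 / 17,970 machine-hours = $9 per machine-hour.
Year 1: 4,699 × $9 = $42,291. Book value $153,939.
Year 2: 2,972 × $9 = $26,748. Book value $127,191.
Accumulated through year 2 = $196,230 − $127,191 = $69,039.

$69,039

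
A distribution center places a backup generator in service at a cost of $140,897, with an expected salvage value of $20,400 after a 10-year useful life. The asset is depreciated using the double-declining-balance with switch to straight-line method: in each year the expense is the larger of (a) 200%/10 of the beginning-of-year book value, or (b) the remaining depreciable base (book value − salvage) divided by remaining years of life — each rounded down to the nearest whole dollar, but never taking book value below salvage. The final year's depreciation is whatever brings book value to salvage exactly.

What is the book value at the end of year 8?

Depreciable base = $140,897 − $20,400 = $120,497.
Year 1: DB = ⌊$140,897 × 200%/10⌋ = $28,179; SL = ⌊$120,497/10⌋ = $12,049 → take DB $28,179. Book value $112,718.
Year 2: DB = ⌊$112,718 × 200%/10⌋ = $22,543; SL = ⌊$92,318/9⌋ = $10,257 → take DB $22,543. Book value $90,175.
Year 3: DB = ⌊$90,175 × 200%/10⌋ = $18,035; SL = ⌊$69,775/8⌋ = $8,721 → take DB $18,035. Book value $72,140.
Year 4: DB = ⌊$72,140 × 200%/10⌋ = $14,428; SL = ⌊$51,740/7⌋ = $7,391 → take DB $14,428. Book value $57,712.
Year 5: DB = ⌊$57,712 × 200%/10⌋ = $11,542; SL = ⌊$37,312/6⌋ = $6,218 → take DB $11,542. Book value $46,170.
Year 6: DB = ⌊$46,170 × 200%/10⌋ = $9,234; SL = ⌊$25,770/5⌋ = $5,154 → take DB $9,234. Book value $36,936.
Year 7: DB = ⌊$36,936 × 200%/10⌋ = $7,387; SL = ⌊$16,536/4⌋ = $4,134 → take DB $7,387. Book value $29,549.
Year 8: DB = ⌊$29,549 × 200%/10⌋ = $5,909; SL = ⌊$9,149/3⌋ = $3,049 → take DB $5,909. Book value $23,640.

$23,640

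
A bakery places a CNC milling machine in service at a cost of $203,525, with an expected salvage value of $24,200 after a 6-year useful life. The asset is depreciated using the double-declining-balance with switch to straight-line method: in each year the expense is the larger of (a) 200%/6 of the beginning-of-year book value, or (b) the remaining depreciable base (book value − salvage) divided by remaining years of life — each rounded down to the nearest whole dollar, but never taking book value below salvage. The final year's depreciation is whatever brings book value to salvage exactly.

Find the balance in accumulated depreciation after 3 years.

Depreciable base = $203,525 − $24,200 = $179,325.
Year 1: DB = ⌊$203,525 × 200%/6⌋ = $67,841; SL = ⌊$179,325/6⌋ = $29,887 → take DB $67,841. Book value $135,684.
Year 2: DB = ⌊$135,684 × 200%/6⌋ = $45,228; SL = ⌊$111,484/5⌋ = $22,296 → take DB $45,228. Book value $90,456.
Year 3: DB = ⌊$90,456 × 200%/6⌋ = $30,152; SL = ⌊$66,256/4⌋ = $16,564 → take DB $30,152. Book value $60,304.
Accumulated through year 3 = $203,525 − $60,304 = $143,221.

$143,221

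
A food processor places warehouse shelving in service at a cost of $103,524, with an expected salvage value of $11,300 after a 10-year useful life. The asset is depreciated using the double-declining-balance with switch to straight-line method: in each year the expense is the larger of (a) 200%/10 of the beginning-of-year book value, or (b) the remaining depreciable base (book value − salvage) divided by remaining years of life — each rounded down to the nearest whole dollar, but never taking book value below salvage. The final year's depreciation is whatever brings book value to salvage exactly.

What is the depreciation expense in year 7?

$5,428

Depreciable base = $103,524 − $11,300 = $92,224.
Year 1: DB = ⌊$103,524 × 200%/10⌋ = $20,704; SL = ⌊$92,224/10⌋ = $9,222 → take DB $20,704. Book value $82,820.
Year 2: DB = ⌊$82,820 × 200%/10⌋ = $16,564; SL = ⌊$71,520/9⌋ = $7,946 → take DB $16,564. Book value $66,256.
Year 3: DB = ⌊$66,256 × 200%/10⌋ = $13,251; SL = ⌊$54,956/8⌋ = $6,869 → take DB $13,251. Book value $53,005.
Year 4: DB = ⌊$53,005 × 200%/10⌋ = $10,601; SL = ⌊$41,705/7⌋ = $5,957 → take DB $10,601. Book value $42,404.
Year 5: DB = ⌊$42,404 × 200%/10⌋ = $8,480; SL = ⌊$31,104/6⌋ = $5,184 → take DB $8,480. Book value $33,924.
Year 6: DB = ⌊$33,924 × 200%/10⌋ = $6,784; SL = ⌊$22,624/5⌋ = $4,524 → take DB $6,784. Book value $27,140.
Year 7: DB = ⌊$27,140 × 200%/10⌋ = $5,428; SL = ⌊$15,840/4⌋ = $3,960 → take DB $5,428. Book value $21,712.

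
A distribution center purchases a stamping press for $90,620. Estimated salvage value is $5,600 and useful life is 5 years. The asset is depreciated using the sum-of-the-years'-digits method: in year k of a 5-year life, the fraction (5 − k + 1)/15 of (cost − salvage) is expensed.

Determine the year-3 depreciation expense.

Depreciable base = $90,620 − $5,600 = $85,020.
Sum of the years' digits = 5+4+3+2+1 = 15.
Year 1: $85,020 × 5/15 = $28,340. Book value $62,280.
Year 2: $85,020 × 4/15 = $22,672. Book value $39,608.
Year 3: $85,020 × 3/15 = $17,004. Book value $22,604.

$17,004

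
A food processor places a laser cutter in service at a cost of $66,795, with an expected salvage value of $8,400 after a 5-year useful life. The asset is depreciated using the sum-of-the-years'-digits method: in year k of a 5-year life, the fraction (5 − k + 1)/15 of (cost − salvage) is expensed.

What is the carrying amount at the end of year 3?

$20,079

Depreciable base = $66,795 − $8,400 = $58,395.
Sum of the years' digits = 5+4+3+2+1 = 15.
Year 1: $58,395 × 5/15 = $19,465. Book value $47,330.
Year 2: $58,395 × 4/15 = $15,572. Book value $31,758.
Year 3: $58,395 × 3/15 = $11,679. Book value $20,079.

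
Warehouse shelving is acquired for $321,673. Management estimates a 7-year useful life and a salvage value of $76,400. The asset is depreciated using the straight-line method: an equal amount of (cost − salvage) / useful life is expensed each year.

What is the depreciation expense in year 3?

Depreciable base = $321,673 − $76,400 = $245,273.
Annual expense = $245,273 / 7 = $35,039.

$35,039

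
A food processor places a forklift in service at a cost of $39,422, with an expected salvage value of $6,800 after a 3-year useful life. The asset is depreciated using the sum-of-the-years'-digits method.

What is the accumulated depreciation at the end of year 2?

$27,185

Depreciable base = $39,422 − $6,800 = $32,622.
Sum of the years' digits = 3+2+1 = 6.
Year 1: $32,622 × 3/6 = $16,311. Book value $23,111.
Year 2: $32,622 × 2/6 = $10,874. Book value $12,237.
Accumulated through year 2 = $39,422 − $12,237 = $27,185.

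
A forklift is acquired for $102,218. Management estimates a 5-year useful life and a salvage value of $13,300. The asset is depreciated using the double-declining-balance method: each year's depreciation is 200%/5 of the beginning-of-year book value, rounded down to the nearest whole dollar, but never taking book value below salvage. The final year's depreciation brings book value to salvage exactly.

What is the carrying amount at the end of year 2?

$36,799

Depreciable base = $102,218 − $13,300 = $88,918.
Year 1: ⌊$102,218 × 200%/5⌋ = $40,887. Book value $61,331.
Year 2: ⌊$61,331 × 200%/5⌋ = $24,532. Book value $36,799.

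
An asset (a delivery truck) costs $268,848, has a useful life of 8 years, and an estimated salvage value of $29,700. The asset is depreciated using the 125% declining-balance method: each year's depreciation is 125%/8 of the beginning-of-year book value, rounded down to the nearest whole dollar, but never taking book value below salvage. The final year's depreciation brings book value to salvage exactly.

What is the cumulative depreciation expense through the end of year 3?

$107,355

Depreciable base = $268,848 − $29,700 = $239,148.
Year 1: ⌊$268,848 × 125%/8⌋ = $42,007. Book value $226,841.
Year 2: ⌊$226,841 × 125%/8⌋ = $35,443. Book value $191,398.
Year 3: ⌊$191,398 × 125%/8⌋ = $29,905. Book value $161,493.
Accumulated through year 3 = $268,848 − $161,493 = $107,355.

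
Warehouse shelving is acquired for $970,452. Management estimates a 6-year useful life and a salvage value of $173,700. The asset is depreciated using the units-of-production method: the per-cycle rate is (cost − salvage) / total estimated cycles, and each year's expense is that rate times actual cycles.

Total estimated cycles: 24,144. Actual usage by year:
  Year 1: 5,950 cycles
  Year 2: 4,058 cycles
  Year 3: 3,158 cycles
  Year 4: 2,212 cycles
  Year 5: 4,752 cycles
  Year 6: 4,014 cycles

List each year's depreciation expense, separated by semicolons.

Depreciable base = $970,452 − $173,700 = $796,752.
Rate = $796,752 / 24,144 cycles = $33 per cycle.
Year 1: 5,950 × $33 = $196,350. Book value $774,102.
Year 2: 4,058 × $33 = $133,914. Book value $640,188.
Year 3: 3,158 × $33 = $104,214. Book value $535,974.
Year 4: 2,212 × $33 = $72,996. Book value $462,978.
Year 5: 4,752 × $33 = $156,816. Book value $306,162.
Year 6: 4,014 × $33 = $132,462. Book value $173,700.

$196,350; $133,914; $104,214; $72,996; $156,816; $132,462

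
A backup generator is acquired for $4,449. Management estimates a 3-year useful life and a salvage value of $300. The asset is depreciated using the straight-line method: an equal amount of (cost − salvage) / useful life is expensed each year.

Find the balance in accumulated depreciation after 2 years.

$2,766

Depreciable base = $4,449 − $300 = $4,149.
Annual expense = $4,149 / 3 = $1,383.
End of year 1: book value $3,066.
End of year 2: book value $1,683.
Accumulated through year 2 = $4,449 − $1,683 = $2,766.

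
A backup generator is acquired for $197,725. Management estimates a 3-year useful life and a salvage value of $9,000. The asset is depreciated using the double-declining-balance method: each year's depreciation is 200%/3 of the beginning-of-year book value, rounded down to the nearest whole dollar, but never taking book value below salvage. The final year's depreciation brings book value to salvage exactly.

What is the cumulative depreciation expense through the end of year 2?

Depreciable base = $197,725 − $9,000 = $188,725.
Year 1: ⌊$197,725 × 200%/3⌋ = $131,816. Book value $65,909.
Year 2: ⌊$65,909 × 200%/3⌋ = $43,939. Book value $21,970.
Accumulated through year 2 = $197,725 − $21,970 = $175,755.

$175,755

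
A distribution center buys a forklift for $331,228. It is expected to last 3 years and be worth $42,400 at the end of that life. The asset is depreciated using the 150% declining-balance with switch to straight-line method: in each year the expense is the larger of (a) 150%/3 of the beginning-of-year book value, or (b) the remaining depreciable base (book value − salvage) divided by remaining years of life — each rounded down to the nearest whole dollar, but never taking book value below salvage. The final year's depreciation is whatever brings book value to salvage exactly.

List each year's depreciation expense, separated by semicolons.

$165,614; $82,807; $40,407

Depreciable base = $331,228 − $42,400 = $288,828.
Year 1: DB = ⌊$331,228 × 150%/3⌋ = $165,614; SL = ⌊$288,828/3⌋ = $96,276 → take DB $165,614. Book value $165,614.
Year 2: DB = ⌊$165,614 × 150%/3⌋ = $82,807; SL = ⌊$123,214/2⌋ = $61,607 → take DB $82,807. Book value $82,807.
Year 3 (final): $82,807 − $42,400 = $40,407. Book value $42,400.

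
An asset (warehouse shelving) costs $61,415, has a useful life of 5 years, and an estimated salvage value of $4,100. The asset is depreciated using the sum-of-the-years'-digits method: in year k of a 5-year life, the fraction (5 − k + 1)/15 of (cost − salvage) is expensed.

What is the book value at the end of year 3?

Depreciable base = $61,415 − $4,100 = $57,315.
Sum of the years' digits = 5+4+3+2+1 = 15.
Year 1: $57,315 × 5/15 = $19,105. Book value $42,310.
Year 2: $57,315 × 4/15 = $15,284. Book value $27,026.
Year 3: $57,315 × 3/15 = $11,463. Book value $15,563.

$15,563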